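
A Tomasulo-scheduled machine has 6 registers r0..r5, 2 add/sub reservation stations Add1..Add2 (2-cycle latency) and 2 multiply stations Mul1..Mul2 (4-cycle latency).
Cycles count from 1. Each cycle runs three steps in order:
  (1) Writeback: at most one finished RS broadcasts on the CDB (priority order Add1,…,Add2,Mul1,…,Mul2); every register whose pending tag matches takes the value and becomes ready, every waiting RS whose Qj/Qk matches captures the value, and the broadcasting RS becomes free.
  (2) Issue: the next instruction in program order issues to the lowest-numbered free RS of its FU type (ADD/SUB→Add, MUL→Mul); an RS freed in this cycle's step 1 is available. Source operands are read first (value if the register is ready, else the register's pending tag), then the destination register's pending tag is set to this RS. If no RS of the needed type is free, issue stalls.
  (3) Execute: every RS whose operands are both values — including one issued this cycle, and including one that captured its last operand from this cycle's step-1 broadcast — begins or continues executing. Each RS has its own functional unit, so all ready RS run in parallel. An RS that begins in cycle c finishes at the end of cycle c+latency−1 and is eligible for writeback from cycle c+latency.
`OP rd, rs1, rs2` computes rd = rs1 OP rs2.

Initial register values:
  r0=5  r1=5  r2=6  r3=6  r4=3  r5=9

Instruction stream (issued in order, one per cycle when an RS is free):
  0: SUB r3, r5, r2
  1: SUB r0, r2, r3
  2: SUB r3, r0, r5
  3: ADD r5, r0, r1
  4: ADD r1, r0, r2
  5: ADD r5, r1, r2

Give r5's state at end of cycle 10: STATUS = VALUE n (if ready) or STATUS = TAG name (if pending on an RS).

STATUS = TAG Add2

c1: issue SUB r3<-Add1 | r0:5,r1:5,r2:6,r3:Add1,r4:3,r5:9
c2: issue SUB r0<-Add2 | r0:Add2,r1:5,r2:6,r3:Add1,r4:3,r5:9
c3: CDB Add1=3; issue SUB r3<-Add1 | r0:Add2,r1:5,r2:6,r3:Add1,r4:3,r5:9
c4: stall | r0:Add2,r1:5,r2:6,r3:Add1,r4:3,r5:9
c5: CDB Add2=3; issue ADD r5<-Add2 | r0:3,r1:5,r2:6,r3:Add1,r4:3,r5:Add2
c6: stall | r0:3,r1:5,r2:6,r3:Add1,r4:3,r5:Add2
c7: CDB Add1=-6; issue ADD r1<-Add1 | r0:3,r1:Add1,r2:6,r3:-6,r4:3,r5:Add2
c8: CDB Add2=8; issue ADD r5<-Add2 | r0:3,r1:Add1,r2:6,r3:-6,r4:3,r5:Add2
c9: CDB Add1=9 | r0:3,r1:9,r2:6,r3:-6,r4:3,r5:Add2
c10: - | r0:3,r1:9,r2:6,r3:-6,r4:3,r5:Add2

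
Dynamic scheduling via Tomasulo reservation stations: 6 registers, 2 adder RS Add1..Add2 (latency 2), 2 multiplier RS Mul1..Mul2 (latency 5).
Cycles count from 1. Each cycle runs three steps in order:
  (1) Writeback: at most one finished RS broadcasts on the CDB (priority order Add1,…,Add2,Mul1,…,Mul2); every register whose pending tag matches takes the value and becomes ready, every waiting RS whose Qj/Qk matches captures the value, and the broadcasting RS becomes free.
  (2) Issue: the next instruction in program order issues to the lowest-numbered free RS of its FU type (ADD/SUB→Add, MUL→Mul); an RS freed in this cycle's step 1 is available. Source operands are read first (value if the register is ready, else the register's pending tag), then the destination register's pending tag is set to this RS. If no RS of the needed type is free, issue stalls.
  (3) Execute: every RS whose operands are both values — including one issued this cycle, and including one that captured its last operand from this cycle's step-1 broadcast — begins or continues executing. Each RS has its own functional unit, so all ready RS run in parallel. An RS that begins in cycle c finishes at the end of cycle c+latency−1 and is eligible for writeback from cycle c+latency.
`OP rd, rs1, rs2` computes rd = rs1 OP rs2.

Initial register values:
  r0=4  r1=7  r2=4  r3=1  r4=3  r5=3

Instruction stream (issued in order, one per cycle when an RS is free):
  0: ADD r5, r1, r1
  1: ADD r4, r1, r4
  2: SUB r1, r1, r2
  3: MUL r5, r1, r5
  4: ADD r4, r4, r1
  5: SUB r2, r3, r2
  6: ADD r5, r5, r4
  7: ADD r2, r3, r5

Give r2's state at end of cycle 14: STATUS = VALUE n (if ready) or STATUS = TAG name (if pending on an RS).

  c1: issue ADD r5<-Add1  regs: r0:4,r1:7,r2:4,r3:1,r4:3,r5:Add1
  c2: issue ADD r4<-Add2  regs: r0:4,r1:7,r2:4,r3:1,r4:Add2,r5:Add1
  c3: CDB Add1=14; issue SUB r1<-Add1  regs: r0:4,r1:Add1,r2:4,r3:1,r4:Add2,r5:14
  c4: CDB Add2=10; issue MUL r5<-Mul1  regs: r0:4,r1:Add1,r2:4,r3:1,r4:10,r5:Mul1
  c5: CDB Add1=3; issue ADD r4<-Add1  regs: r0:4,r1:3,r2:4,r3:1,r4:Add1,r5:Mul1
  c6: issue SUB r2<-Add2  regs: r0:4,r1:3,r2:Add2,r3:1,r4:Add1,r5:Mul1
  c7: CDB Add1=13; issue ADD r5<-Add1  regs: r0:4,r1:3,r2:Add2,r3:1,r4:13,r5:Add1
  c8: CDB Add2=-3; issue ADD r2<-Add2  regs: r0:4,r1:3,r2:Add2,r3:1,r4:13,r5:Add1
  c9: -  regs: r0:4,r1:3,r2:Add2,r3:1,r4:13,r5:Add1
  c10: CDB Mul1=42  regs: r0:4,r1:3,r2:Add2,r3:1,r4:13,r5:Add1
  c11: -  regs: r0:4,r1:3,r2:Add2,r3:1,r4:13,r5:Add1
  c12: CDB Add1=55  regs: r0:4,r1:3,r2:Add2,r3:1,r4:13,r5:55
  c13: -  regs: r0:4,r1:3,r2:Add2,r3:1,r4:13,r5:55
  c14: CDB Add2=56  regs: r0:4,r1:3,r2:56,r3:1,r4:13,r5:55

STATUS = VALUE 56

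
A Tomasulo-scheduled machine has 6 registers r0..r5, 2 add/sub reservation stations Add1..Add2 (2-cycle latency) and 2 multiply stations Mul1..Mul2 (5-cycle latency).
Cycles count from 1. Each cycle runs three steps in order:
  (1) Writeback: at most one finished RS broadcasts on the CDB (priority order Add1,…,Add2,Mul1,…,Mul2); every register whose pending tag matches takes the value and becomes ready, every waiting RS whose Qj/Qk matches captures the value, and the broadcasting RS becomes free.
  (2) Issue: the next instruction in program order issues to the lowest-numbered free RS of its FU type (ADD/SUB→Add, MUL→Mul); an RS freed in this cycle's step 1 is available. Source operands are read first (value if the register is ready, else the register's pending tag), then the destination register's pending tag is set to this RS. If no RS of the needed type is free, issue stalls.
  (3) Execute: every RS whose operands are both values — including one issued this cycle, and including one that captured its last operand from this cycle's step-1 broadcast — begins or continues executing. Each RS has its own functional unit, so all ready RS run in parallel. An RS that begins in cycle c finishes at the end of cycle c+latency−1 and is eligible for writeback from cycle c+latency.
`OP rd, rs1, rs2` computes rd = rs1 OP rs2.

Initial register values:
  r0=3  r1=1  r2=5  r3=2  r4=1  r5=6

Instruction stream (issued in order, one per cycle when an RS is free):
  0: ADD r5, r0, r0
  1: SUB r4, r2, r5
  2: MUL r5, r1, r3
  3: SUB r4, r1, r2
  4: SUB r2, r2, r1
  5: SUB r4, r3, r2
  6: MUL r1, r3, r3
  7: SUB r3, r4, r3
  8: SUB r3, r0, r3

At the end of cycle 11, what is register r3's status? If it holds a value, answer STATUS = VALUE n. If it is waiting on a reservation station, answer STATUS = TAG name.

c1: issue ADD r5<-Add1 | r0:3,r1:1,r2:5,r3:2,r4:1,r5:Add1
c2: issue SUB r4<-Add2 | r0:3,r1:1,r2:5,r3:2,r4:Add2,r5:Add1
c3: CDB Add1=6; issue MUL r5<-Mul1 | r0:3,r1:1,r2:5,r3:2,r4:Add2,r5:Mul1
c4: issue SUB r4<-Add1 | r0:3,r1:1,r2:5,r3:2,r4:Add1,r5:Mul1
c5: CDB Add2=-1; issue SUB r2<-Add2 | r0:3,r1:1,r2:Add2,r3:2,r4:Add1,r5:Mul1
c6: CDB Add1=-4; issue SUB r4<-Add1 | r0:3,r1:1,r2:Add2,r3:2,r4:Add1,r5:Mul1
c7: CDB Add2=4; issue MUL r1<-Mul2 | r0:3,r1:Mul2,r2:4,r3:2,r4:Add1,r5:Mul1
c8: CDB Mul1=2; issue SUB r3<-Add2 | r0:3,r1:Mul2,r2:4,r3:Add2,r4:Add1,r5:2
c9: CDB Add1=-2; issue SUB r3<-Add1 | r0:3,r1:Mul2,r2:4,r3:Add1,r4:-2,r5:2
c10: - | r0:3,r1:Mul2,r2:4,r3:Add1,r4:-2,r5:2
c11: CDB Add2=-4 | r0:3,r1:Mul2,r2:4,r3:Add1,r4:-2,r5:2

STATUS = TAG Add1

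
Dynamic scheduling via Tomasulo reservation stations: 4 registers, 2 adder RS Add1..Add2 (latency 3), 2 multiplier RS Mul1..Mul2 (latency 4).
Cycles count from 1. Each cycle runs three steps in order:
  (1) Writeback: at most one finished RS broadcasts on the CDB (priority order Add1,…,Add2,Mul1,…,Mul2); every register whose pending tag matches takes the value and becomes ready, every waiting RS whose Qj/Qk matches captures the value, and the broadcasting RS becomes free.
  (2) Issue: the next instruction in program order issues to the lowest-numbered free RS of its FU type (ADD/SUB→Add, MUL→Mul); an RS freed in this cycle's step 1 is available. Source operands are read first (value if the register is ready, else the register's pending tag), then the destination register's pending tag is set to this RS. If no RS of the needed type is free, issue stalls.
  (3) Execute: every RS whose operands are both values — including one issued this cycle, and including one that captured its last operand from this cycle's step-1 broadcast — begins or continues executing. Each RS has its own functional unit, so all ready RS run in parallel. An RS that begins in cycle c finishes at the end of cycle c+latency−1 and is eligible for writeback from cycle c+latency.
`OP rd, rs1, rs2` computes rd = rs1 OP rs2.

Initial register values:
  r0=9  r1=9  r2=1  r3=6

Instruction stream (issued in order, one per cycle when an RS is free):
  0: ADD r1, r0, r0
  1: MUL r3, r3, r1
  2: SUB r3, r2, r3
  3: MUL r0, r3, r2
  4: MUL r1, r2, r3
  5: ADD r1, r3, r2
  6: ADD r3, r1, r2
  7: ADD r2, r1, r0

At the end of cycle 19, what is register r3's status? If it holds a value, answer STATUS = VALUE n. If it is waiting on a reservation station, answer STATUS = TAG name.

c1: issue ADD r1<-Add1 | r0:9,r1:Add1,r2:1,r3:6
c2: issue MUL r3<-Mul1 | r0:9,r1:Add1,r2:1,r3:Mul1
c3: issue SUB r3<-Add2 | r0:9,r1:Add1,r2:1,r3:Add2
c4: CDB Add1=18; issue MUL r0<-Mul2 | r0:Mul2,r1:18,r2:1,r3:Add2
c5: stall | r0:Mul2,r1:18,r2:1,r3:Add2
c6: stall | r0:Mul2,r1:18,r2:1,r3:Add2
c7: stall | r0:Mul2,r1:18,r2:1,r3:Add2
c8: CDB Mul1=108; issue MUL r1<-Mul1 | r0:Mul2,r1:Mul1,r2:1,r3:Add2
c9: issue ADD r1<-Add1 | r0:Mul2,r1:Add1,r2:1,r3:Add2
c10: stall | r0:Mul2,r1:Add1,r2:1,r3:Add2
c11: CDB Add2=-107; issue ADD r3<-Add2 | r0:Mul2,r1:Add1,r2:1,r3:Add2
c12: stall | r0:Mul2,r1:Add1,r2:1,r3:Add2
c13: stall | r0:Mul2,r1:Add1,r2:1,r3:Add2
c14: CDB Add1=-106; issue ADD r2<-Add1 | r0:Mul2,r1:-106,r2:Add1,r3:Add2
c15: CDB Mul1=-107 | r0:Mul2,r1:-106,r2:Add1,r3:Add2
c16: CDB Mul2=-107 | r0:-107,r1:-106,r2:Add1,r3:Add2
c17: CDB Add2=-105 | r0:-107,r1:-106,r2:Add1,r3:-105
c18: - | r0:-107,r1:-106,r2:Add1,r3:-105
c19: CDB Add1=-213 | r0:-107,r1:-106,r2:-213,r3:-105

STATUS = VALUE -105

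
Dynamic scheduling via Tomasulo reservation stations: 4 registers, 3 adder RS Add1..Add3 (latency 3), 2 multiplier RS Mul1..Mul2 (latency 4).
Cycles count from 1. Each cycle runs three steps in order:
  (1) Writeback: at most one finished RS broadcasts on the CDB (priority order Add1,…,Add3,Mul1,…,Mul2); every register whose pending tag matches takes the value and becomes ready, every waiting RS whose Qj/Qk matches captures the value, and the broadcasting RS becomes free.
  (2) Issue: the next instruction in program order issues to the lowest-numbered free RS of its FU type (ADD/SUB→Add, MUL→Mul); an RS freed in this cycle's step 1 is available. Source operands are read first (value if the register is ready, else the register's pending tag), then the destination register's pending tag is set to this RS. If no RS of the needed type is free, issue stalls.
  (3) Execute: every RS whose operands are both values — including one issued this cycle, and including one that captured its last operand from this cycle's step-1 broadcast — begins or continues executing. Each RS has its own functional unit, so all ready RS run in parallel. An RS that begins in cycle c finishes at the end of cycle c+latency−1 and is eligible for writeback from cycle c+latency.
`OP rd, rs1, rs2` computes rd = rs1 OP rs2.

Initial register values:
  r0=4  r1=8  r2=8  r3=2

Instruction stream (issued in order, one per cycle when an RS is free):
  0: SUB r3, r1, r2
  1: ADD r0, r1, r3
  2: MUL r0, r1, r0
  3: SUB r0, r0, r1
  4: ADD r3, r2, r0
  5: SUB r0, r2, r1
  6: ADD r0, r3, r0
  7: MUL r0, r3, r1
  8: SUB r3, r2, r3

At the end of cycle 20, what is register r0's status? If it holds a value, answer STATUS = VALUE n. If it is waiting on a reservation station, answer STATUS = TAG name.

STATUS = TAG Mul1

c1: issue SUB r3<-Add1 | r0:4,r1:8,r2:8,r3:Add1
c2: issue ADD r0<-Add2 | r0:Add2,r1:8,r2:8,r3:Add1
c3: issue MUL r0<-Mul1 | r0:Mul1,r1:8,r2:8,r3:Add1
c4: CDB Add1=0; issue SUB r0<-Add1 | r0:Add1,r1:8,r2:8,r3:0
c5: issue ADD r3<-Add3 | r0:Add1,r1:8,r2:8,r3:Add3
c6: stall | r0:Add1,r1:8,r2:8,r3:Add3
c7: CDB Add2=8; issue SUB r0<-Add2 | r0:Add2,r1:8,r2:8,r3:Add3
c8: stall | r0:Add2,r1:8,r2:8,r3:Add3
c9: stall | r0:Add2,r1:8,r2:8,r3:Add3
c10: CDB Add2=0; issue ADD r0<-Add2 | r0:Add2,r1:8,r2:8,r3:Add3
c11: CDB Mul1=64; issue MUL r0<-Mul1 | r0:Mul1,r1:8,r2:8,r3:Add3
c12: stall | r0:Mul1,r1:8,r2:8,r3:Add3
c13: stall | r0:Mul1,r1:8,r2:8,r3:Add3
c14: CDB Add1=56; issue SUB r3<-Add1 | r0:Mul1,r1:8,r2:8,r3:Add1
c15: - | r0:Mul1,r1:8,r2:8,r3:Add1
c16: - | r0:Mul1,r1:8,r2:8,r3:Add1
c17: CDB Add3=64 | r0:Mul1,r1:8,r2:8,r3:Add1
c18: - | r0:Mul1,r1:8,r2:8,r3:Add1
c19: - | r0:Mul1,r1:8,r2:8,r3:Add1
c20: CDB Add1=-56 | r0:Mul1,r1:8,r2:8,r3:-56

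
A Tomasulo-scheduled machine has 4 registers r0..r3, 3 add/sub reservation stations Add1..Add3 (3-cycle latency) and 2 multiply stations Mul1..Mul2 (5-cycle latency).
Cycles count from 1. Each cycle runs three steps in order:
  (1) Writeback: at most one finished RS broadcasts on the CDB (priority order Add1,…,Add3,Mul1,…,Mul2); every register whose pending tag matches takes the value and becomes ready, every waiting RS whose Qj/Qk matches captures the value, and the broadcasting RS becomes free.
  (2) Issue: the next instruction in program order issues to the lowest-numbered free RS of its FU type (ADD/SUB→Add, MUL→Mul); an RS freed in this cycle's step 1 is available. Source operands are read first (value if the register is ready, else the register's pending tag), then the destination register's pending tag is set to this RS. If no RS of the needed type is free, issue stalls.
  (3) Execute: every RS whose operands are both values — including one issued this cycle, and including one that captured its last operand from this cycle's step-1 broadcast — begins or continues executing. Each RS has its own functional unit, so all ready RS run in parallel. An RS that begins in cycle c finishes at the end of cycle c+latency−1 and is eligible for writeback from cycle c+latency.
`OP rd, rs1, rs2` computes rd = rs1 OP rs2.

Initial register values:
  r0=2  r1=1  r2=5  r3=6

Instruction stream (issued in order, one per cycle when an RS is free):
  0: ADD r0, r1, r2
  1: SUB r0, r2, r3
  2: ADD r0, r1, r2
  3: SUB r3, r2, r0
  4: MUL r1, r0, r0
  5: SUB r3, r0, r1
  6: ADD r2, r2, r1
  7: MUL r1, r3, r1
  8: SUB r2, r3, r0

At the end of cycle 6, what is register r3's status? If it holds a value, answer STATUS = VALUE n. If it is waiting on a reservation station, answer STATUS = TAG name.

cycle 1: issue ADD r0<-Add1 // r0:Add1,r1:1,r2:5,r3:6
cycle 2: issue SUB r0<-Add2 // r0:Add2,r1:1,r2:5,r3:6
cycle 3: issue ADD r0<-Add3 // r0:Add3,r1:1,r2:5,r3:6
cycle 4: CDB Add1=6; issue SUB r3<-Add1 // r0:Add3,r1:1,r2:5,r3:Add1
cycle 5: CDB Add2=-1; issue MUL r1<-Mul1 // r0:Add3,r1:Mul1,r2:5,r3:Add1
cycle 6: CDB Add3=6; issue SUB r3<-Add2 // r0:6,r1:Mul1,r2:5,r3:Add2

STATUS = TAG Add2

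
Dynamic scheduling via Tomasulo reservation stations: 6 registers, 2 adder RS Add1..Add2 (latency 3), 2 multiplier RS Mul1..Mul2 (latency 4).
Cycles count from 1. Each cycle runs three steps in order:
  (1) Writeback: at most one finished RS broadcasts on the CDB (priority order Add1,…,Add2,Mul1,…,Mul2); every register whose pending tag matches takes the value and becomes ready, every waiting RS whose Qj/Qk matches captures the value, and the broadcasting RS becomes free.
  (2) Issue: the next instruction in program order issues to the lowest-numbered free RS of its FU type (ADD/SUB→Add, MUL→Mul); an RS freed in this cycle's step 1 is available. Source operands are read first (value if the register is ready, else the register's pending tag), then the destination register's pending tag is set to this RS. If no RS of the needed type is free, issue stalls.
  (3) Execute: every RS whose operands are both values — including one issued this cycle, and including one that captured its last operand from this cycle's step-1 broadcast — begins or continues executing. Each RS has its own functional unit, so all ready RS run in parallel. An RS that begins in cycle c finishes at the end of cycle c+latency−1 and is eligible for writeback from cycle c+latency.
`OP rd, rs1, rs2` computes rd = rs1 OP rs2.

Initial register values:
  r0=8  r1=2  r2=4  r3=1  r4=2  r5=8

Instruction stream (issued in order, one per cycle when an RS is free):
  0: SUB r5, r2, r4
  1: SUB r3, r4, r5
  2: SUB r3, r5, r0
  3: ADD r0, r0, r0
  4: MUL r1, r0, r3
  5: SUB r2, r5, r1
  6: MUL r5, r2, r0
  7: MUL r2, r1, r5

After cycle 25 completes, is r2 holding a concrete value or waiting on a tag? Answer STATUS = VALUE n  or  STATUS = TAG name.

cycle 1: issue SUB r5<-Add1 // r0:8,r1:2,r2:4,r3:1,r4:2,r5:Add1
cycle 2: issue SUB r3<-Add2 // r0:8,r1:2,r2:4,r3:Add2,r4:2,r5:Add1
cycle 3: stall // r0:8,r1:2,r2:4,r3:Add2,r4:2,r5:Add1
cycle 4: CDB Add1=2; issue SUB r3<-Add1 // r0:8,r1:2,r2:4,r3:Add1,r4:2,r5:2
cycle 5: stall // r0:8,r1:2,r2:4,r3:Add1,r4:2,r5:2
cycle 6: stall // r0:8,r1:2,r2:4,r3:Add1,r4:2,r5:2
cycle 7: CDB Add1=-6; issue ADD r0<-Add1 // r0:Add1,r1:2,r2:4,r3:-6,r4:2,r5:2
cycle 8: CDB Add2=0; issue MUL r1<-Mul1 // r0:Add1,r1:Mul1,r2:4,r3:-6,r4:2,r5:2
cycle 9: issue SUB r2<-Add2 // r0:Add1,r1:Mul1,r2:Add2,r3:-6,r4:2,r5:2
cycle 10: CDB Add1=16; issue MUL r5<-Mul2 // r0:16,r1:Mul1,r2:Add2,r3:-6,r4:2,r5:Mul2
cycle 11: stall // r0:16,r1:Mul1,r2:Add2,r3:-6,r4:2,r5:Mul2
cycle 12: stall // r0:16,r1:Mul1,r2:Add2,r3:-6,r4:2,r5:Mul2
cycle 13: stall // r0:16,r1:Mul1,r2:Add2,r3:-6,r4:2,r5:Mul2
cycle 14: CDB Mul1=-96; issue MUL r2<-Mul1 // r0:16,r1:-96,r2:Mul1,r3:-6,r4:2,r5:Mul2
cycle 15: - // r0:16,r1:-96,r2:Mul1,r3:-6,r4:2,r5:Mul2
cycle 16: - // r0:16,r1:-96,r2:Mul1,r3:-6,r4:2,r5:Mul2
cycle 17: CDB Add2=98 // r0:16,r1:-96,r2:Mul1,r3:-6,r4:2,r5:Mul2
cycle 18: - // r0:16,r1:-96,r2:Mul1,r3:-6,r4:2,r5:Mul2
cycle 19: - // r0:16,r1:-96,r2:Mul1,r3:-6,r4:2,r5:Mul2
cycle 20: - // r0:16,r1:-96,r2:Mul1,r3:-6,r4:2,r5:Mul2
cycle 21: CDB Mul2=1568 // r0:16,r1:-96,r2:Mul1,r3:-6,r4:2,r5:1568
cycle 22: - // r0:16,r1:-96,r2:Mul1,r3:-6,r4:2,r5:1568
cycle 23: - // r0:16,r1:-96,r2:Mul1,r3:-6,r4:2,r5:1568
cycle 24: - // r0:16,r1:-96,r2:Mul1,r3:-6,r4:2,r5:1568
cycle 25: CDB Mul1=-150528 // r0:16,r1:-96,r2:-150528,r3:-6,r4:2,r5:1568

STATUS = VALUE -150528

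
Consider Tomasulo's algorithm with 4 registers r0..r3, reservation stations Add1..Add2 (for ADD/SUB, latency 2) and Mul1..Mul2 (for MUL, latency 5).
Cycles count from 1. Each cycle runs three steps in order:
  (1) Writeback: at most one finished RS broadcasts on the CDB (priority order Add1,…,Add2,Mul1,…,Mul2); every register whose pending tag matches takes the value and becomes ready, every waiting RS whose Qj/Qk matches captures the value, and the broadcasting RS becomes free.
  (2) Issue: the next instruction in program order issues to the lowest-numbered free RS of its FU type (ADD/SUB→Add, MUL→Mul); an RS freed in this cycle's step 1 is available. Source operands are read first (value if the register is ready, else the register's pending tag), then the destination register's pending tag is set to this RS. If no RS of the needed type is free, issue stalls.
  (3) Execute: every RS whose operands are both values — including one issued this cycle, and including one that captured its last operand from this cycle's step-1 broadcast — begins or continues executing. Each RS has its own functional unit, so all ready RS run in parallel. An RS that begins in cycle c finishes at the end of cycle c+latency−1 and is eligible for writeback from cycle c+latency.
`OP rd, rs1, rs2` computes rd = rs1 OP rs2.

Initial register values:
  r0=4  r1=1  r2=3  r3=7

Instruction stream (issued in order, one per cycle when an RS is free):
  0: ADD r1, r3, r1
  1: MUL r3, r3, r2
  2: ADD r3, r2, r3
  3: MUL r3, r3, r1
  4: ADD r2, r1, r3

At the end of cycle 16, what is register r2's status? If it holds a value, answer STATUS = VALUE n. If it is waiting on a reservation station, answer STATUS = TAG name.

STATUS = VALUE 200

  c1: issue ADD r1<-Add1  regs: r0:4,r1:Add1,r2:3,r3:7
  c2: issue MUL r3<-Mul1  regs: r0:4,r1:Add1,r2:3,r3:Mul1
  c3: CDB Add1=8; issue ADD r3<-Add1  regs: r0:4,r1:8,r2:3,r3:Add1
  c4: issue MUL r3<-Mul2  regs: r0:4,r1:8,r2:3,r3:Mul2
  c5: issue ADD r2<-Add2  regs: r0:4,r1:8,r2:Add2,r3:Mul2
  c6: -  regs: r0:4,r1:8,r2:Add2,r3:Mul2
  c7: CDB Mul1=21  regs: r0:4,r1:8,r2:Add2,r3:Mul2
  c8: -  regs: r0:4,r1:8,r2:Add2,r3:Mul2
  c9: CDB Add1=24  regs: r0:4,r1:8,r2:Add2,r3:Mul2
  c10: -  regs: r0:4,r1:8,r2:Add2,r3:Mul2
  c11: -  regs: r0:4,r1:8,r2:Add2,r3:Mul2
  c12: -  regs: r0:4,r1:8,r2:Add2,r3:Mul2
  c13: -  regs: r0:4,r1:8,r2:Add2,r3:Mul2
  c14: CDB Mul2=192  regs: r0:4,r1:8,r2:Add2,r3:192
  c15: -  regs: r0:4,r1:8,r2:Add2,r3:192
  c16: CDB Add2=200  regs: r0:4,r1:8,r2:200,r3:192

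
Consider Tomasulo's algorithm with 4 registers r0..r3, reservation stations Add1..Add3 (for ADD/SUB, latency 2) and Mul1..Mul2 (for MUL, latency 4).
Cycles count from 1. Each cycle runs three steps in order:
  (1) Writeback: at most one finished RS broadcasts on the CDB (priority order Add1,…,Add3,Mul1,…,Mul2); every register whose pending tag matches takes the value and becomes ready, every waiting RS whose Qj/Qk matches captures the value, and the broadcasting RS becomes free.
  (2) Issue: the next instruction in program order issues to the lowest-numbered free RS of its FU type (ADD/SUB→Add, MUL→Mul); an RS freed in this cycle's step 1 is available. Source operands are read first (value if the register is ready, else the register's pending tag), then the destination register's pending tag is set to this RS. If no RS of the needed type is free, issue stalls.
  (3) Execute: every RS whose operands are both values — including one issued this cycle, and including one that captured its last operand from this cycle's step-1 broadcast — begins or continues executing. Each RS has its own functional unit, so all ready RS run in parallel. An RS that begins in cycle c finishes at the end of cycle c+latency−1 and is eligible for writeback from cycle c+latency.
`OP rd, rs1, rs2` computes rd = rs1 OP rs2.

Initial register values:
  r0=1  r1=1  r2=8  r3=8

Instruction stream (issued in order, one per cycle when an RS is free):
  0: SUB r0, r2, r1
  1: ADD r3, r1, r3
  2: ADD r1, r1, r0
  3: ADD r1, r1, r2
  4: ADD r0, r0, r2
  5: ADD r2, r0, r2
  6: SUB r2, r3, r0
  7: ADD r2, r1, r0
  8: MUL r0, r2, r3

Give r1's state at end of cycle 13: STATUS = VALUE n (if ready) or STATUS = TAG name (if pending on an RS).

STATUS = VALUE 16

  c1: issue SUB r0<-Add1  regs: r0:Add1,r1:1,r2:8,r3:8
  c2: issue ADD r3<-Add2  regs: r0:Add1,r1:1,r2:8,r3:Add2
  c3: CDB Add1=7; issue ADD r1<-Add1  regs: r0:7,r1:Add1,r2:8,r3:Add2
  c4: CDB Add2=9; issue ADD r1<-Add2  regs: r0:7,r1:Add2,r2:8,r3:9
  c5: CDB Add1=8; issue ADD r0<-Add1  regs: r0:Add1,r1:Add2,r2:8,r3:9
  c6: issue ADD r2<-Add3  regs: r0:Add1,r1:Add2,r2:Add3,r3:9
  c7: CDB Add1=15; issue SUB r2<-Add1  regs: r0:15,r1:Add2,r2:Add1,r3:9
  c8: CDB Add2=16; issue ADD r2<-Add2  regs: r0:15,r1:16,r2:Add2,r3:9
  c9: CDB Add1=-6; issue MUL r0<-Mul1  regs: r0:Mul1,r1:16,r2:Add2,r3:9
  c10: CDB Add2=31  regs: r0:Mul1,r1:16,r2:31,r3:9
  c11: CDB Add3=23  regs: r0:Mul1,r1:16,r2:31,r3:9
  c12: -  regs: r0:Mul1,r1:16,r2:31,r3:9
  c13: -  regs: r0:Mul1,r1:16,r2:31,r3:9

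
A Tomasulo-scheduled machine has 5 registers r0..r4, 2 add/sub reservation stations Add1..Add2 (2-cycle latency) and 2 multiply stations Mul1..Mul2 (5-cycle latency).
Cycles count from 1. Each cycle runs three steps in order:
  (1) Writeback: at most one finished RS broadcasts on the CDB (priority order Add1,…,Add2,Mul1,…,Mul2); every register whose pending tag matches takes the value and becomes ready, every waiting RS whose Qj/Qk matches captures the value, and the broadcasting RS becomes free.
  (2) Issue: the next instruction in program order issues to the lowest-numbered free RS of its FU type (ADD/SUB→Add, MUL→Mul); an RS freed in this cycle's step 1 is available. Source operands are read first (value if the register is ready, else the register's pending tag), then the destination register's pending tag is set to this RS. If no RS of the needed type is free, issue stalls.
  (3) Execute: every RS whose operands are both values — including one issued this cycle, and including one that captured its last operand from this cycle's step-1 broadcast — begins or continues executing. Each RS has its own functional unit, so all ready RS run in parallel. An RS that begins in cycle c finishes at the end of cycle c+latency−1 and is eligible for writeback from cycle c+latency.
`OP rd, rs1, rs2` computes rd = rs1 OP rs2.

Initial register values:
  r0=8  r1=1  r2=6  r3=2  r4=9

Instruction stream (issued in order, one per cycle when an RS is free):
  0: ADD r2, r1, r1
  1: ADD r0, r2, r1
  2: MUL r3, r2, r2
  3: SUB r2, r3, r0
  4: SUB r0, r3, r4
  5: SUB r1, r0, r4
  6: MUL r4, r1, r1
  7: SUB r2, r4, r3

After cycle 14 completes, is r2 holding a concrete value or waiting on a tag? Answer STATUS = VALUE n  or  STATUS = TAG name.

  c1: issue ADD r2<-Add1  regs: r0:8,r1:1,r2:Add1,r3:2,r4:9
  c2: issue ADD r0<-Add2  regs: r0:Add2,r1:1,r2:Add1,r3:2,r4:9
  c3: CDB Add1=2; issue MUL r3<-Mul1  regs: r0:Add2,r1:1,r2:2,r3:Mul1,r4:9
  c4: issue SUB r2<-Add1  regs: r0:Add2,r1:1,r2:Add1,r3:Mul1,r4:9
  c5: CDB Add2=3; issue SUB r0<-Add2  regs: r0:Add2,r1:1,r2:Add1,r3:Mul1,r4:9
  c6: stall  regs: r0:Add2,r1:1,r2:Add1,r3:Mul1,r4:9
  c7: stall  regs: r0:Add2,r1:1,r2:Add1,r3:Mul1,r4:9
  c8: CDB Mul1=4; stall  regs: r0:Add2,r1:1,r2:Add1,r3:4,r4:9
  c9: stall  regs: r0:Add2,r1:1,r2:Add1,r3:4,r4:9
  c10: CDB Add1=1; issue SUB r1<-Add1  regs: r0:Add2,r1:Add1,r2:1,r3:4,r4:9
  c11: CDB Add2=-5; issue MUL r4<-Mul1  regs: r0:-5,r1:Add1,r2:1,r3:4,r4:Mul1
  c12: issue SUB r2<-Add2  regs: r0:-5,r1:Add1,r2:Add2,r3:4,r4:Mul1
  c13: CDB Add1=-14  regs: r0:-5,r1:-14,r2:Add2,r3:4,r4:Mul1
  c14: -  regs: r0:-5,r1:-14,r2:Add2,r3:4,r4:Mul1

STATUS = TAG Add2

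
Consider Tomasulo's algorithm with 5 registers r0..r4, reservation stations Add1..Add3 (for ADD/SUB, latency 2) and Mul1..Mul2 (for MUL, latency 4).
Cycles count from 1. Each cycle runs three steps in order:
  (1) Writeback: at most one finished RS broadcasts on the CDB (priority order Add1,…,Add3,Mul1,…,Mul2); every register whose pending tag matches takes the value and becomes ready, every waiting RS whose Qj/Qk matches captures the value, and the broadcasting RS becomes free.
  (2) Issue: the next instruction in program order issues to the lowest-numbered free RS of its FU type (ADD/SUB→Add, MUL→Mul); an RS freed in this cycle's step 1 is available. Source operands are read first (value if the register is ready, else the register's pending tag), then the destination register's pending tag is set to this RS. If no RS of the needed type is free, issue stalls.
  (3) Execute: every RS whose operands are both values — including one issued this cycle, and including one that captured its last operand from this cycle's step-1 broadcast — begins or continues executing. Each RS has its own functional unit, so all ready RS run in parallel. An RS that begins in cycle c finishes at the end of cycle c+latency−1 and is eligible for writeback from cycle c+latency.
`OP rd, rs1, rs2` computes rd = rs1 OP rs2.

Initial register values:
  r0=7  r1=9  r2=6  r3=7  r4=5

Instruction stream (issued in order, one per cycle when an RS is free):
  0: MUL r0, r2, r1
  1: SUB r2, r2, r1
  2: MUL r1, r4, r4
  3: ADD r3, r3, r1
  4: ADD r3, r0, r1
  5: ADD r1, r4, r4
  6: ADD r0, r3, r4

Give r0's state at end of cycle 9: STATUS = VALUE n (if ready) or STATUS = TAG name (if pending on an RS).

STATUS = TAG Add3

cycle 1: issue MUL r0<-Mul1 // r0:Mul1,r1:9,r2:6,r3:7,r4:5
cycle 2: issue SUB r2<-Add1 // r0:Mul1,r1:9,r2:Add1,r3:7,r4:5
cycle 3: issue MUL r1<-Mul2 // r0:Mul1,r1:Mul2,r2:Add1,r3:7,r4:5
cycle 4: CDB Add1=-3; issue ADD r3<-Add1 // r0:Mul1,r1:Mul2,r2:-3,r3:Add1,r4:5
cycle 5: CDB Mul1=54; issue ADD r3<-Add2 // r0:54,r1:Mul2,r2:-3,r3:Add2,r4:5
cycle 6: issue ADD r1<-Add3 // r0:54,r1:Add3,r2:-3,r3:Add2,r4:5
cycle 7: CDB Mul2=25; stall // r0:54,r1:Add3,r2:-3,r3:Add2,r4:5
cycle 8: CDB Add3=10; issue ADD r0<-Add3 // r0:Add3,r1:10,r2:-3,r3:Add2,r4:5
cycle 9: CDB Add1=32 // r0:Add3,r1:10,r2:-3,r3:Add2,r4:5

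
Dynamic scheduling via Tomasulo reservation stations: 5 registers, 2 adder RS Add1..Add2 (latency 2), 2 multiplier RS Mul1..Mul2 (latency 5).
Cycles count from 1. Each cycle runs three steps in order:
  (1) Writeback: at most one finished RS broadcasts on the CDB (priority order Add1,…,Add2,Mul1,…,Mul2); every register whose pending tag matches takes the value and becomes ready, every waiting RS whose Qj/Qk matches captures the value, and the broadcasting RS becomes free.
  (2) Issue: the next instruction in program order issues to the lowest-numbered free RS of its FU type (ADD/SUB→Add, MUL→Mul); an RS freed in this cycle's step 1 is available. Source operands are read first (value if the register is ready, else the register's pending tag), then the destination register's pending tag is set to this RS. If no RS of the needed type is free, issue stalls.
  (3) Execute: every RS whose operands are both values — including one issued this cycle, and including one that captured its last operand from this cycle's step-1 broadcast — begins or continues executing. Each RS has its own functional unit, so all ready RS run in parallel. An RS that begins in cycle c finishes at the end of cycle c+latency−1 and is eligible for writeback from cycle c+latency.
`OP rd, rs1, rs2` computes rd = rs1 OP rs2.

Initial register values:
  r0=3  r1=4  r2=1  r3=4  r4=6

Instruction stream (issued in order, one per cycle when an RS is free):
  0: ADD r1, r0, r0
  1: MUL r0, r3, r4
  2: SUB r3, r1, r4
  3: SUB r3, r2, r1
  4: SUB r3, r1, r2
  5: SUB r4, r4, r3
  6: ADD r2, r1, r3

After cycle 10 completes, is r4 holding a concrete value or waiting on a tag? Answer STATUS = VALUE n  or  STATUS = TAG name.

cycle 1: issue ADD r1<-Add1 // r0:3,r1:Add1,r2:1,r3:4,r4:6
cycle 2: issue MUL r0<-Mul1 // r0:Mul1,r1:Add1,r2:1,r3:4,r4:6
cycle 3: CDB Add1=6; issue SUB r3<-Add1 // r0:Mul1,r1:6,r2:1,r3:Add1,r4:6
cycle 4: issue SUB r3<-Add2 // r0:Mul1,r1:6,r2:1,r3:Add2,r4:6
cycle 5: CDB Add1=0; issue SUB r3<-Add1 // r0:Mul1,r1:6,r2:1,r3:Add1,r4:6
cycle 6: CDB Add2=-5; issue SUB r4<-Add2 // r0:Mul1,r1:6,r2:1,r3:Add1,r4:Add2
cycle 7: CDB Add1=5; issue ADD r2<-Add1 // r0:Mul1,r1:6,r2:Add1,r3:5,r4:Add2
cycle 8: CDB Mul1=24 // r0:24,r1:6,r2:Add1,r3:5,r4:Add2
cycle 9: CDB Add1=11 // r0:24,r1:6,r2:11,r3:5,r4:Add2
cycle 10: CDB Add2=1 // r0:24,r1:6,r2:11,r3:5,r4:1

STATUS = VALUE 1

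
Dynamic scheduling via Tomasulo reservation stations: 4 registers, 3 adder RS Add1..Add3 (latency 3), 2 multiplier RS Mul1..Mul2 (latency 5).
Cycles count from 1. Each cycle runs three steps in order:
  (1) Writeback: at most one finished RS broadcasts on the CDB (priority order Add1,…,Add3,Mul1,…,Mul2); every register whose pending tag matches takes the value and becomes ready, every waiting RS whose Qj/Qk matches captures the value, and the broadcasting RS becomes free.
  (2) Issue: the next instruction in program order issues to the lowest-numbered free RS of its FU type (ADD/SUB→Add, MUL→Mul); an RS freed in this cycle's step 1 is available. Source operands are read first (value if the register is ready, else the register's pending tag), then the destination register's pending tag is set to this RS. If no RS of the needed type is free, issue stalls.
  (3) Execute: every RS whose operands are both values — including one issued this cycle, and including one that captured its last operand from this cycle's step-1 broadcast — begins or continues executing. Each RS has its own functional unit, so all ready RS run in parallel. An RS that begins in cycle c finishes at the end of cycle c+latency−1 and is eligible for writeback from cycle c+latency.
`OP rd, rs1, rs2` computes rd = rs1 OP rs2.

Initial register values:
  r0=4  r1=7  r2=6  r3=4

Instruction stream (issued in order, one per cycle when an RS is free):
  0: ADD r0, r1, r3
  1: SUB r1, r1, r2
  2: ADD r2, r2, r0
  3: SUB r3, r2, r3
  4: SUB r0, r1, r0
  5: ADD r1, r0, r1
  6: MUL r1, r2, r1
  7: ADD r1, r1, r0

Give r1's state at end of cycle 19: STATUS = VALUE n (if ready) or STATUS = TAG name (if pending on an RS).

STATUS = VALUE -163

  c1: issue ADD r0<-Add1  regs: r0:Add1,r1:7,r2:6,r3:4
  c2: issue SUB r1<-Add2  regs: r0:Add1,r1:Add2,r2:6,r3:4
  c3: issue ADD r2<-Add3  regs: r0:Add1,r1:Add2,r2:Add3,r3:4
  c4: CDB Add1=11; issue SUB r3<-Add1  regs: r0:11,r1:Add2,r2:Add3,r3:Add1
  c5: CDB Add2=1; issue SUB r0<-Add2  regs: r0:Add2,r1:1,r2:Add3,r3:Add1
  c6: stall  regs: r0:Add2,r1:1,r2:Add3,r3:Add1
  c7: CDB Add3=17; issue ADD r1<-Add3  regs: r0:Add2,r1:Add3,r2:17,r3:Add1
  c8: CDB Add2=-10; issue MUL r1<-Mul1  regs: r0:-10,r1:Mul1,r2:17,r3:Add1
  c9: issue ADD r1<-Add2  regs: r0:-10,r1:Add2,r2:17,r3:Add1
  c10: CDB Add1=13  regs: r0:-10,r1:Add2,r2:17,r3:13
  c11: CDB Add3=-9  regs: r0:-10,r1:Add2,r2:17,r3:13
  c12: -  regs: r0:-10,r1:Add2,r2:17,r3:13
  c13: -  regs: r0:-10,r1:Add2,r2:17,r3:13
  c14: -  regs: r0:-10,r1:Add2,r2:17,r3:13
  c15: -  regs: r0:-10,r1:Add2,r2:17,r3:13
  c16: CDB Mul1=-153  regs: r0:-10,r1:Add2,r2:17,r3:13
  c17: -  regs: r0:-10,r1:Add2,r2:17,r3:13
  c18: -  regs: r0:-10,r1:Add2,r2:17,r3:13
  c19: CDB Add2=-163  regs: r0:-10,r1:-163,r2:17,r3:13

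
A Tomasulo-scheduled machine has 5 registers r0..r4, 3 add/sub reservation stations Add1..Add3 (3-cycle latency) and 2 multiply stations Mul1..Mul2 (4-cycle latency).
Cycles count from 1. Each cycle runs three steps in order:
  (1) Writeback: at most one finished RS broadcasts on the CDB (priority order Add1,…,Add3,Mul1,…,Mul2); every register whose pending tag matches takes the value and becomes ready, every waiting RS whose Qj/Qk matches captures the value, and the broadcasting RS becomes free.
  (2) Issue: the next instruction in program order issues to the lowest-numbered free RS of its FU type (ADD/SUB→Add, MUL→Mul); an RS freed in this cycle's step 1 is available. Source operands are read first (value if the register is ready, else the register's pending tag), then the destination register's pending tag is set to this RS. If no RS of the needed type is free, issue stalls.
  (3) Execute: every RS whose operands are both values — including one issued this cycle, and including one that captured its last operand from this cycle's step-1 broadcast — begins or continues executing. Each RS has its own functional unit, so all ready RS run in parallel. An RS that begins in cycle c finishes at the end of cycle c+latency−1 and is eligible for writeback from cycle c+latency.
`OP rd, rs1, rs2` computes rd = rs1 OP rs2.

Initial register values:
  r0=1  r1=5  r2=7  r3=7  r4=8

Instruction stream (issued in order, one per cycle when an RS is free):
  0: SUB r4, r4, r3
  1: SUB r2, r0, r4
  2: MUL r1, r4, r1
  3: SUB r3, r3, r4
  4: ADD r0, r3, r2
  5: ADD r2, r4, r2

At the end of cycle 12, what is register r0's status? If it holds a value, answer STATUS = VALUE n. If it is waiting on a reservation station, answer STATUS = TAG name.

STATUS = VALUE 6

c1: issue SUB r4<-Add1 | r0:1,r1:5,r2:7,r3:7,r4:Add1
c2: issue SUB r2<-Add2 | r0:1,r1:5,r2:Add2,r3:7,r4:Add1
c3: issue MUL r1<-Mul1 | r0:1,r1:Mul1,r2:Add2,r3:7,r4:Add1
c4: CDB Add1=1; issue SUB r3<-Add1 | r0:1,r1:Mul1,r2:Add2,r3:Add1,r4:1
c5: issue ADD r0<-Add3 | r0:Add3,r1:Mul1,r2:Add2,r3:Add1,r4:1
c6: stall | r0:Add3,r1:Mul1,r2:Add2,r3:Add1,r4:1
c7: CDB Add1=6; issue ADD r2<-Add1 | r0:Add3,r1:Mul1,r2:Add1,r3:6,r4:1
c8: CDB Add2=0 | r0:Add3,r1:Mul1,r2:Add1,r3:6,r4:1
c9: CDB Mul1=5 | r0:Add3,r1:5,r2:Add1,r3:6,r4:1
c10: - | r0:Add3,r1:5,r2:Add1,r3:6,r4:1
c11: CDB Add1=1 | r0:Add3,r1:5,r2:1,r3:6,r4:1
c12: CDB Add3=6 | r0:6,r1:5,r2:1,r3:6,r4:1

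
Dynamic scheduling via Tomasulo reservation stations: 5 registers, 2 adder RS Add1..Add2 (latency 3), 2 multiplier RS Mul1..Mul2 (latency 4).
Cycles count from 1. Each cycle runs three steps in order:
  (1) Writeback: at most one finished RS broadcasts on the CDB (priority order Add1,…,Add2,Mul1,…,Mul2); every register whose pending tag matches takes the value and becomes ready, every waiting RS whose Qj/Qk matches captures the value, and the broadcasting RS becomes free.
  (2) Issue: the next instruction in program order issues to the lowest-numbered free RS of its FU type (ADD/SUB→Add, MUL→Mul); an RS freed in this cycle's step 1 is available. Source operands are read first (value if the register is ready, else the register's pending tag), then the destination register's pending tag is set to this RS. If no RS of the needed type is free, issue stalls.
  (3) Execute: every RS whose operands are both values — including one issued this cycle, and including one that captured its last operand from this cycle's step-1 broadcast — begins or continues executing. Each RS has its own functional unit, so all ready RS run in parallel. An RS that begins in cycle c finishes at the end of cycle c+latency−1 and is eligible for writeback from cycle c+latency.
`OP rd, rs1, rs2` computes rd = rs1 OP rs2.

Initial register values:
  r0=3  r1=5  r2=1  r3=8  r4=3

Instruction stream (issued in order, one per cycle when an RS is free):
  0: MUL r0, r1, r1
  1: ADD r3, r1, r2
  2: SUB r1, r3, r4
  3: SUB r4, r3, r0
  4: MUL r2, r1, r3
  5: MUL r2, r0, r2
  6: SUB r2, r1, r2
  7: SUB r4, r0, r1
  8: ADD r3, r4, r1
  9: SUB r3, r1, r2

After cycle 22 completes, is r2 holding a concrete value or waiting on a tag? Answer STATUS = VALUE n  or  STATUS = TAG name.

STATUS = VALUE -447

cycle 1: issue MUL r0<-Mul1 // r0:Mul1,r1:5,r2:1,r3:8,r4:3
cycle 2: issue ADD r3<-Add1 // r0:Mul1,r1:5,r2:1,r3:Add1,r4:3
cycle 3: issue SUB r1<-Add2 // r0:Mul1,r1:Add2,r2:1,r3:Add1,r4:3
cycle 4: stall // r0:Mul1,r1:Add2,r2:1,r3:Add1,r4:3
cycle 5: CDB Add1=6; issue SUB r4<-Add1 // r0:Mul1,r1:Add2,r2:1,r3:6,r4:Add1
cycle 6: CDB Mul1=25; issue MUL r2<-Mul1 // r0:25,r1:Add2,r2:Mul1,r3:6,r4:Add1
cycle 7: issue MUL r2<-Mul2 // r0:25,r1:Add2,r2:Mul2,r3:6,r4:Add1
cycle 8: CDB Add2=3; issue SUB r2<-Add2 // r0:25,r1:3,r2:Add2,r3:6,r4:Add1
cycle 9: CDB Add1=-19; issue SUB r4<-Add1 // r0:25,r1:3,r2:Add2,r3:6,r4:Add1
cycle 10: stall // r0:25,r1:3,r2:Add2,r3:6,r4:Add1
cycle 11: stall // r0:25,r1:3,r2:Add2,r3:6,r4:Add1
cycle 12: CDB Add1=22; issue ADD r3<-Add1 // r0:25,r1:3,r2:Add2,r3:Add1,r4:22
cycle 13: CDB Mul1=18; stall // r0:25,r1:3,r2:Add2,r3:Add1,r4:22
cycle 14: stall // r0:25,r1:3,r2:Add2,r3:Add1,r4:22
cycle 15: CDB Add1=25; issue SUB r3<-Add1 // r0:25,r1:3,r2:Add2,r3:Add1,r4:22
cycle 16: - // r0:25,r1:3,r2:Add2,r3:Add1,r4:22
cycle 17: CDB Mul2=450 // r0:25,r1:3,r2:Add2,r3:Add1,r4:22
cycle 18: - // r0:25,r1:3,r2:Add2,r3:Add1,r4:22
cycle 19: - // r0:25,r1:3,r2:Add2,r3:Add1,r4:22
cycle 20: CDB Add2=-447 // r0:25,r1:3,r2:-447,r3:Add1,r4:22
cycle 21: - // r0:25,r1:3,r2:-447,r3:Add1,r4:22
cycle 22: - // r0:25,r1:3,r2:-447,r3:Add1,r4:22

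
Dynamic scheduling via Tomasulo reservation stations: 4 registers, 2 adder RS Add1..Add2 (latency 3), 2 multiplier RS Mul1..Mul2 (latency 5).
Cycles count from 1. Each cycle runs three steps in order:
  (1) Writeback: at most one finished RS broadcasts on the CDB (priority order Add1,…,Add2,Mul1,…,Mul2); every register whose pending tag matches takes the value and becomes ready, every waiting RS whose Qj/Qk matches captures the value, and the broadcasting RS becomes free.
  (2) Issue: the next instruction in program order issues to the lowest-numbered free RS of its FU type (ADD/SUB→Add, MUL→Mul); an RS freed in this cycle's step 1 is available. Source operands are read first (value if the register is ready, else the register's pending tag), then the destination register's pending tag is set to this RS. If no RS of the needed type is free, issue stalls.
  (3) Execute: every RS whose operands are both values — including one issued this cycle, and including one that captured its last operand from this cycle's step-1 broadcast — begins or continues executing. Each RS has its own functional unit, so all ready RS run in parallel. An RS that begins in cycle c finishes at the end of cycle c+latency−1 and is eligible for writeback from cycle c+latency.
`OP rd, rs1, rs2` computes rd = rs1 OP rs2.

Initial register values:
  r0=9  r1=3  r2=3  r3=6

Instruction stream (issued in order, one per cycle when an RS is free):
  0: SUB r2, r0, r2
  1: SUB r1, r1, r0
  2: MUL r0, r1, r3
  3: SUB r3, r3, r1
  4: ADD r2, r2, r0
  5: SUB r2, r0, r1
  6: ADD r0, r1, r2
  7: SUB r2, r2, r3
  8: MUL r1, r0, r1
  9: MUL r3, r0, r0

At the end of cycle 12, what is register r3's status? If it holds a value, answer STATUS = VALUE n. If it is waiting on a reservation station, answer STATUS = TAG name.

cycle 1: issue SUB r2<-Add1 // r0:9,r1:3,r2:Add1,r3:6
cycle 2: issue SUB r1<-Add2 // r0:9,r1:Add2,r2:Add1,r3:6
cycle 3: issue MUL r0<-Mul1 // r0:Mul1,r1:Add2,r2:Add1,r3:6
cycle 4: CDB Add1=6; issue SUB r3<-Add1 // r0:Mul1,r1:Add2,r2:6,r3:Add1
cycle 5: CDB Add2=-6; issue ADD r2<-Add2 // r0:Mul1,r1:-6,r2:Add2,r3:Add1
cycle 6: stall // r0:Mul1,r1:-6,r2:Add2,r3:Add1
cycle 7: stall // r0:Mul1,r1:-6,r2:Add2,r3:Add1
cycle 8: CDB Add1=12; issue SUB r2<-Add1 // r0:Mul1,r1:-6,r2:Add1,r3:12
cycle 9: stall // r0:Mul1,r1:-6,r2:Add1,r3:12
cycle 10: CDB Mul1=-36; stall // r0:-36,r1:-6,r2:Add1,r3:12
cycle 11: stall // r0:-36,r1:-6,r2:Add1,r3:12
cycle 12: stall // r0:-36,r1:-6,r2:Add1,r3:12

STATUS = VALUE 12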